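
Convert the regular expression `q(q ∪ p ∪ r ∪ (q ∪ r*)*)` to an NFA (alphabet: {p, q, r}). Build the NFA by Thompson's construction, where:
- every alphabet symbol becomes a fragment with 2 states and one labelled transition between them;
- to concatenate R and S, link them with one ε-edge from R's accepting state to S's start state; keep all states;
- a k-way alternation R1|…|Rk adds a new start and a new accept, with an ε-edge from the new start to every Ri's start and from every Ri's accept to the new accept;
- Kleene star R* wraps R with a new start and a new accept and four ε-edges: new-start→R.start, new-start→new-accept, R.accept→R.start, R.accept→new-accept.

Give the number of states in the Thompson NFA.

Per subexpression:
Each of the 6 symbol leaves contributes a 2-state fragment.
  r* = 4 states
  q ∪ r* = 8 states
  (q ∪ r*)* = 10 states
  q ∪ p ∪ r ∪ (q ∪ r*)* = 18 states
  q(q ∪ p ∪ r ∪ (q ∪ r*)*) = 20 states

20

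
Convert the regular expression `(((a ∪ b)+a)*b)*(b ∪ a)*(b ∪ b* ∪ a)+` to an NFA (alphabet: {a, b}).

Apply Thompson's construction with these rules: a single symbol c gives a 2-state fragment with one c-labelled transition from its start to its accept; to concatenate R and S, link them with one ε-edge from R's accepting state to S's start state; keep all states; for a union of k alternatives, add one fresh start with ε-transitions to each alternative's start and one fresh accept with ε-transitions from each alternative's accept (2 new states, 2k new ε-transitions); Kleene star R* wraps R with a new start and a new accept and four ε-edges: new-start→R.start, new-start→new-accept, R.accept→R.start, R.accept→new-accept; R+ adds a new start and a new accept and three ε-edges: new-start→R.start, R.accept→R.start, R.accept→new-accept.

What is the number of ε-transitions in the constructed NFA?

40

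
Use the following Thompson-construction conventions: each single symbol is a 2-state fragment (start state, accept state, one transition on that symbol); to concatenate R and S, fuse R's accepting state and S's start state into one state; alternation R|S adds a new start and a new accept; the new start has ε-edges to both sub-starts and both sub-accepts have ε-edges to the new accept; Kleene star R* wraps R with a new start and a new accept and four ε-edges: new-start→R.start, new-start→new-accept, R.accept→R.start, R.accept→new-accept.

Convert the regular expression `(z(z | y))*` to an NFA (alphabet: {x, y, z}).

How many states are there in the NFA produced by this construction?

9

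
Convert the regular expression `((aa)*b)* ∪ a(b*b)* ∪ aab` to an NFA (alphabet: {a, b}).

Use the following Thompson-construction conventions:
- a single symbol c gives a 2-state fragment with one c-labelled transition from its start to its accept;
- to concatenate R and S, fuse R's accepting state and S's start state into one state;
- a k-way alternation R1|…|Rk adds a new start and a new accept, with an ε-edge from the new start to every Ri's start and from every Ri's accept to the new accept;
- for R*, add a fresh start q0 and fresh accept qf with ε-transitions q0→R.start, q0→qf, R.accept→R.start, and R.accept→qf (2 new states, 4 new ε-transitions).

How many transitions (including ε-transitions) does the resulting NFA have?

Per subexpression:
Each of the 9 symbol leaves contributes 1 transition (1 symbol, 0 ε).
  aa — 2 transitions (2 symbol, 0 ε)
  (aa)* — 6 transitions (2 symbol, 4 ε)
  (aa)*b — 7 transitions (3 symbol, 4 ε)
  ((aa)*b)* — 11 transitions (3 symbol, 8 ε)
  b* — 5 transitions (1 symbol, 4 ε)
  b*b — 6 transitions (2 symbol, 4 ε)
  (b*b)* — 10 transitions (2 symbol, 8 ε)
  a(b*b)* — 11 transitions (3 symbol, 8 ε)
  aab — 3 transitions (3 symbol, 0 ε)
  ((aa)*b)* ∪ a(b*b)* ∪ aab — 31 transitions (9 symbol, 22 ε)

31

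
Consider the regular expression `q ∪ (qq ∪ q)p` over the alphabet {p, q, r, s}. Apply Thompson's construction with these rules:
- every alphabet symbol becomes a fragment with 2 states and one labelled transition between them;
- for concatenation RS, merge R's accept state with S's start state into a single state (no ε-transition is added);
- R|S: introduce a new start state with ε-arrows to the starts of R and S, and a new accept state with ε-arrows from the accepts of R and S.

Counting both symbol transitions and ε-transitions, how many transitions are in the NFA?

Building bottom-up:
Each of the 5 symbol leaves contributes 1 transition (1 symbol, 0 ε).
  qq — 2 transitions (2 symbol, 0 ε)
  qq ∪ q — 7 transitions (3 symbol, 4 ε)
  (qq ∪ q)p — 8 transitions (4 symbol, 4 ε)
  q ∪ (qq ∪ q)p — 13 transitions (5 symbol, 8 ε)

13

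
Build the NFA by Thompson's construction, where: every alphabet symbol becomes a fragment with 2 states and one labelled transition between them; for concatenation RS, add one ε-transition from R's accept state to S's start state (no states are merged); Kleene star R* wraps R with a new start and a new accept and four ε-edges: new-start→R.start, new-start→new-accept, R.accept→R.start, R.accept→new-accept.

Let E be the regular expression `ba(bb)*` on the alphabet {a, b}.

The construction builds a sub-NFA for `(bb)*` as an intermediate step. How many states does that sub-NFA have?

Fragment for `(bb)*`:
Each of the 2 symbol leaves contributes a 2-state fragment.
  bb = 4 states
  (bb)* = 6 states

6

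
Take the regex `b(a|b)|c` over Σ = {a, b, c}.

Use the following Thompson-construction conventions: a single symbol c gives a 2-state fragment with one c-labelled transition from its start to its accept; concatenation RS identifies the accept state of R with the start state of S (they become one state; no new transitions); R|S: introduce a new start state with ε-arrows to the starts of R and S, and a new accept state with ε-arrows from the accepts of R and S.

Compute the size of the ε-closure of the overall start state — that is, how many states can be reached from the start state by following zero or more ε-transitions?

Compute the ε-closure size of each fragment's start state recursively; a symbol fragment's start has no outgoing ε-edge, so its closure is just itself (size 1).
  a|b : |ε-closure| = 1 + 1 + 1 = 3 (the new accept is not ε-reachable since no branch accepts ε)
  b(a|b) : same as the first factor's closure: |ε-closure| = 1
  b(a|b)|c : new start ε-reaches every alternative's start; none of them accept ε, so the new accept is not reached: |ε-closure| = 1 + 1 + 1 = 3

3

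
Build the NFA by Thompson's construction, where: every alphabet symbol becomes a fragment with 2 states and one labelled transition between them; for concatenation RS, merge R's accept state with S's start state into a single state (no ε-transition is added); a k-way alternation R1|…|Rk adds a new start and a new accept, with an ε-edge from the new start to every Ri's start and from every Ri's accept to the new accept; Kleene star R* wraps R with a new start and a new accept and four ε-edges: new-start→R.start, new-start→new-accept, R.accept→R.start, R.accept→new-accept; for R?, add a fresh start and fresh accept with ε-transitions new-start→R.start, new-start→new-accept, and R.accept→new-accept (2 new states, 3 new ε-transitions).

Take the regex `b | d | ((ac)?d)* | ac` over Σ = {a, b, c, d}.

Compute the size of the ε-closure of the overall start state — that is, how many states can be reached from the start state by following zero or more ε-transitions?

10

Work bottom-up. For each fragment F, track |ε-closure(F.start)| and whether F's accept lies in that closure (i.e. whether F accepts ε). A single-symbol fragment has closure size 1 and does not accept ε.
  ac — |closure| equals the left operand's closure size = 1 (its accept is not ε-reachable, so the closure stops there)
  (ac)? — |closure| = 1 (new start) + 1 (body) + 1 (new accept, via ε) = 3
  (ac)?d — the left operand accepts ε, so the closure extends into the next operand (the shared merged state is already counted); |closure| = 3 + (1−1) = 3
  ((ac)?d)* — new start has ε-edges to the inner start and to the new accept, so |closure| = 2 + 3 = 5
  ac — same as the first factor's closure: |closure| = 1
  b | d | ((ac)?d)* | ac — new start ε-reaches every alternative's start; at least one alternative accepts ε, so the union's new accept is reached too: |closure| = 1 + 1 + 1 + 5 + 1 + 1 = 10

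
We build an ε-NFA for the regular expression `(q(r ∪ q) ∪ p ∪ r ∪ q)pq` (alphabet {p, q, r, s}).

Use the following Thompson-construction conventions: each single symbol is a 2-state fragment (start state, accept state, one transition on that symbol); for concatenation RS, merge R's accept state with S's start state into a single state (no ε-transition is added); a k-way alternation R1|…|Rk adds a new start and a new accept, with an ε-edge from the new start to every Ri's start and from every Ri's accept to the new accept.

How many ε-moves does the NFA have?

12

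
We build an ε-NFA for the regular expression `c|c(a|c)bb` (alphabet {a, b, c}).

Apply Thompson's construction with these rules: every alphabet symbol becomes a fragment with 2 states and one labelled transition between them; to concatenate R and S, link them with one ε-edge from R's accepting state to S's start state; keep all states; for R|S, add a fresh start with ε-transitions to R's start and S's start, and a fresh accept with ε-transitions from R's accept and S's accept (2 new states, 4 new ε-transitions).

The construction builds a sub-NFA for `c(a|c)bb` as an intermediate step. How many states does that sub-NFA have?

12

Fragment for `c(a|c)bb`:
Each of the 5 symbol leaves contributes a 2-state fragment.
  a|c — 6 states
  c(a|c)bb — 12 states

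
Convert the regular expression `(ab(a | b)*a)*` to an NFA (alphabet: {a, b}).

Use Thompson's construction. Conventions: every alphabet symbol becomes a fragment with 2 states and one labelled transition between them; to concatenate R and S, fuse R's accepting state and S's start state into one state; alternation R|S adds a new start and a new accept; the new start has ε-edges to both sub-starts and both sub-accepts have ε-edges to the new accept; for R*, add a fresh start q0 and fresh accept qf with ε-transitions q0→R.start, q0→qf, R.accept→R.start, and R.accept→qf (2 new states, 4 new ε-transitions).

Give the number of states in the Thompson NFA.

Building bottom-up:
Each of the 5 symbol leaves contributes a 2-state fragment.
  a | b → 6 states
  (a | b)* → 8 states
  ab(a | b)*a → 11 states
  (ab(a | b)*a)* → 13 states

13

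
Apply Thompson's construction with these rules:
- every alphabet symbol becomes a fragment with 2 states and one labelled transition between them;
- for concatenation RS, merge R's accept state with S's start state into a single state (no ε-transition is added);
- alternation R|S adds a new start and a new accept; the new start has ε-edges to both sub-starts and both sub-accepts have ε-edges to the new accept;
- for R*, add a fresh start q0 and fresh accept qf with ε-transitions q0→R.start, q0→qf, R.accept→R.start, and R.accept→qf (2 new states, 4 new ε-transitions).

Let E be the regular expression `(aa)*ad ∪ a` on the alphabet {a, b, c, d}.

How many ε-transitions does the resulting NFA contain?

Per subexpression:
Each of the 5 symbol leaves contributes 0 ε-transitions.
  aa = 0 ε-transitions
  (aa)* = 4 ε-transitions
  (aa)*ad = 4 ε-transitions
  (aa)*ad ∪ a = 8 ε-transitions

8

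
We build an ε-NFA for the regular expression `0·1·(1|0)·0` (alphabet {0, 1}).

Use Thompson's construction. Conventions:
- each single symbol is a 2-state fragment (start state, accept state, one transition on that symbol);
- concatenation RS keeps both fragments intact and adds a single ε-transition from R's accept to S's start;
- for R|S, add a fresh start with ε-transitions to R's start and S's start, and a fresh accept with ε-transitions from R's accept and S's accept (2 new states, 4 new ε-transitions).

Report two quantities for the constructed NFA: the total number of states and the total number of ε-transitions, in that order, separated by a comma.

By structural recursion:
Each of the 5 symbol leaves contributes 2 states and 0 ε-transitions.
  1|0 : 6 states, 4 ε-transitions
  0·1·(1|0)·0 : 12 states, 7 ε-transitions

12, 7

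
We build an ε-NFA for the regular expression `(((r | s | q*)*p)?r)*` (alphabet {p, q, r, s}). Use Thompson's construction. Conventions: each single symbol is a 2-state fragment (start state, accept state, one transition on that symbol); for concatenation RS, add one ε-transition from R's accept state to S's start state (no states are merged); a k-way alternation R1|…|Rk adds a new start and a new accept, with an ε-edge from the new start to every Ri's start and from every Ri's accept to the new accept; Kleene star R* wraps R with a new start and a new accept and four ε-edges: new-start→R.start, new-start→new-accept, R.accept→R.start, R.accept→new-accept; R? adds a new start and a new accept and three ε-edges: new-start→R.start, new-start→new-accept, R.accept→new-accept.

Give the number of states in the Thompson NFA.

20

Building bottom-up:
Each of the 5 symbol leaves contributes a 2-state fragment.
  q* — 4 states
  r | s | q* — 10 states
  (r | s | q*)* — 12 states
  (r | s | q*)*p — 14 states
  ((r | s | q*)*p)? — 16 states
  ((r | s | q*)*p)?r — 18 states
  (((r | s | q*)*p)?r)* — 20 states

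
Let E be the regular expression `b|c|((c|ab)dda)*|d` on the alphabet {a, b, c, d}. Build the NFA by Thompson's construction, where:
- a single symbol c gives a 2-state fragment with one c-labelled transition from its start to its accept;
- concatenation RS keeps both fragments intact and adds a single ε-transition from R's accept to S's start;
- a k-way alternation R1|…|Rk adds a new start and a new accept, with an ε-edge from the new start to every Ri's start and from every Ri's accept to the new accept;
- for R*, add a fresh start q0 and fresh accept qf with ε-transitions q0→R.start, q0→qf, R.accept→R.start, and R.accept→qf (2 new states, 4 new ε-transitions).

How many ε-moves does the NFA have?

By structural recursion:
Each of the 9 symbol leaves contributes 0 ε-transitions.
  ab : 1 ε-transition
  c|ab : 5 ε-transitions
  (c|ab)dda : 8 ε-transitions
  ((c|ab)dda)* : 12 ε-transitions
  b|c|((c|ab)dda)*|d : 20 ε-transitions

20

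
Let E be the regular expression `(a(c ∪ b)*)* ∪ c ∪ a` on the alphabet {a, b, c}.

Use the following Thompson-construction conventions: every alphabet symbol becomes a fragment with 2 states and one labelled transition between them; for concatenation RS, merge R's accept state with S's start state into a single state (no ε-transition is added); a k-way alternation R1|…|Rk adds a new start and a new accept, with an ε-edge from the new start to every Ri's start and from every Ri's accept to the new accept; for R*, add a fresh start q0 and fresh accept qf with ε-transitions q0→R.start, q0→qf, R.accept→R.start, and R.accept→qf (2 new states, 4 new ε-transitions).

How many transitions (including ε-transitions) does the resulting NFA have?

23

Recursing over subexpressions:
Each of the 5 symbol leaves contributes 1 transition (1 symbol, 0 ε).
  c ∪ b → 6 transitions (2 symbol, 4 ε)
  (c ∪ b)* → 10 transitions (2 symbol, 8 ε)
  a(c ∪ b)* → 11 transitions (3 symbol, 8 ε)
  (a(c ∪ b)*)* → 15 transitions (3 symbol, 12 ε)
  (a(c ∪ b)*)* ∪ c ∪ a → 23 transitions (5 symbol, 18 ε)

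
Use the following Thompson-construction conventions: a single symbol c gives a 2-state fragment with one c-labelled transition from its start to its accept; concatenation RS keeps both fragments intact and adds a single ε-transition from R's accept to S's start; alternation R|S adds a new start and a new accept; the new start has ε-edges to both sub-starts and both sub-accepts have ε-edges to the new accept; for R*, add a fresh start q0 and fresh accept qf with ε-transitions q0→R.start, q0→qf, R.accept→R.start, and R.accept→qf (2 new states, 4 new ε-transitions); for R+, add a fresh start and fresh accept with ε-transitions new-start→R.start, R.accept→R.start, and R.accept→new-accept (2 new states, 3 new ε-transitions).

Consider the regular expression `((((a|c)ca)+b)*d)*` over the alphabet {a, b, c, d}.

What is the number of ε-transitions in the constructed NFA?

By structural recursion:
Each of the 6 symbol leaves contributes 0 ε-transitions.
  a|c : 4 ε-transitions
  (a|c)ca : 6 ε-transitions
  ((a|c)ca)+ : 9 ε-transitions
  ((a|c)ca)+b : 10 ε-transitions
  (((a|c)ca)+b)* : 14 ε-transitions
  (((a|c)ca)+b)*d : 15 ε-transitions
  ((((a|c)ca)+b)*d)* : 19 ε-transitions

19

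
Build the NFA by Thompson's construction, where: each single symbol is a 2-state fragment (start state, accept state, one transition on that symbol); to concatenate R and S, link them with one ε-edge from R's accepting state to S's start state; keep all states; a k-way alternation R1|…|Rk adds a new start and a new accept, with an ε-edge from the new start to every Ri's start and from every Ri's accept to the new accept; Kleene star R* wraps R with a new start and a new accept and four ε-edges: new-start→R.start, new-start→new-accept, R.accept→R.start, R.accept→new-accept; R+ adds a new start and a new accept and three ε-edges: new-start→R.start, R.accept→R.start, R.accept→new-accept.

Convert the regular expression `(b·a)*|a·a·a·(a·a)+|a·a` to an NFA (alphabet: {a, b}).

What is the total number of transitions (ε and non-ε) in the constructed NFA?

28

Bottom-up over the parse tree:
Each of the 9 symbol leaves contributes 1 transition (1 symbol, 0 ε).
  b·a — 3 transitions (2 symbol, 1 ε)
  (b·a)* — 7 transitions (2 symbol, 5 ε)
  a·a — 3 transitions (2 symbol, 1 ε)
  (a·a)+ — 6 transitions (2 symbol, 4 ε)
  a·a·a·(a·a)+ — 12 transitions (5 symbol, 7 ε)
  a·a — 3 transitions (2 symbol, 1 ε)
  (b·a)*|a·a·a·(a·a)+|a·a — 28 transitions (9 symbol, 19 ε)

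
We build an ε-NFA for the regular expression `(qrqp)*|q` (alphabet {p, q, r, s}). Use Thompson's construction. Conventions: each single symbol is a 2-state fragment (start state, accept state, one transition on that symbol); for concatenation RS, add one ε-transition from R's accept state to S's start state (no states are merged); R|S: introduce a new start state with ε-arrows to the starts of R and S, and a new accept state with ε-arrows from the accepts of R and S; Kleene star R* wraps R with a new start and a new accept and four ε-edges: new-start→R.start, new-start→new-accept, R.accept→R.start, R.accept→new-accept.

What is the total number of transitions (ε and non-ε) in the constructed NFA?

16

By structural recursion:
Each of the 5 symbol leaves contributes 1 transition (1 symbol, 0 ε).
  qrqp : 7 transitions (4 symbol, 3 ε)
  (qrqp)* : 11 transitions (4 symbol, 7 ε)
  (qrqp)*|q : 16 transitions (5 symbol, 11 ε)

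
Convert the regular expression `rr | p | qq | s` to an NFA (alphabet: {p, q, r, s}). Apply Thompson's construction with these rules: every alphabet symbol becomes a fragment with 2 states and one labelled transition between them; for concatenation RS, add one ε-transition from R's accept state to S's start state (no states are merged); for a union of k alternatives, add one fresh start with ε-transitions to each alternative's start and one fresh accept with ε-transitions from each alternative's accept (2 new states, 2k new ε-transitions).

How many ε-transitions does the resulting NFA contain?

10

Recursing over subexpressions:
Each of the 6 symbol leaves contributes 0 ε-transitions.
  rr : 1 ε-transition
  qq : 1 ε-transition
  rr | p | qq | s : 10 ε-transitions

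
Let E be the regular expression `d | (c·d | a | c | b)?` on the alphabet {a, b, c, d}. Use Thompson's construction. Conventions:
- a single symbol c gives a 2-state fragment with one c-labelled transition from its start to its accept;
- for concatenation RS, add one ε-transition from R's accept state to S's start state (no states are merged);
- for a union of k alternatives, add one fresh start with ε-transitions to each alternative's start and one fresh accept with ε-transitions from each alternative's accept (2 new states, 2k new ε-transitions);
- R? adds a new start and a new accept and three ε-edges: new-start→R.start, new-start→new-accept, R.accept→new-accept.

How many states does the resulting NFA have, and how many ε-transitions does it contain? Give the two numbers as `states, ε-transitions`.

By structural recursion:
Each of the 6 symbol leaves contributes 2 states and 0 ε-transitions.
  c·d = 4 states, 1 ε-transition
  c·d | a | c | b = 12 states, 9 ε-transitions
  (c·d | a | c | b)? = 14 states, 12 ε-transitions
  d | (c·d | a | c | b)? = 18 states, 16 ε-transitions

18, 16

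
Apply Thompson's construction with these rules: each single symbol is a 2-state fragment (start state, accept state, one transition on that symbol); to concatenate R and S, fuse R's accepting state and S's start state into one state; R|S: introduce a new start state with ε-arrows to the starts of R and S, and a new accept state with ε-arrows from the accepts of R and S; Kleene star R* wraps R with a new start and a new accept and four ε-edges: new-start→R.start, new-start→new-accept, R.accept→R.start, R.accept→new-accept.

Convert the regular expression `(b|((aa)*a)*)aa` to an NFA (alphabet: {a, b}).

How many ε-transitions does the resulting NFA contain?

12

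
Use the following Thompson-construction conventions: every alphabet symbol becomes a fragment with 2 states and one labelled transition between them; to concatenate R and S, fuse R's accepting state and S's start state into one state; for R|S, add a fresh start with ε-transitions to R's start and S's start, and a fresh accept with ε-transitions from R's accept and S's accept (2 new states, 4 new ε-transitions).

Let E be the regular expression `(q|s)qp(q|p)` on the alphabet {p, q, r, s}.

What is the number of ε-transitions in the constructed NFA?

8

Building bottom-up:
Each of the 6 symbol leaves contributes 0 ε-transitions.
  q|s — 4 ε-transitions
  q|p — 4 ε-transitions
  (q|s)qp(q|p) — 8 ε-transitions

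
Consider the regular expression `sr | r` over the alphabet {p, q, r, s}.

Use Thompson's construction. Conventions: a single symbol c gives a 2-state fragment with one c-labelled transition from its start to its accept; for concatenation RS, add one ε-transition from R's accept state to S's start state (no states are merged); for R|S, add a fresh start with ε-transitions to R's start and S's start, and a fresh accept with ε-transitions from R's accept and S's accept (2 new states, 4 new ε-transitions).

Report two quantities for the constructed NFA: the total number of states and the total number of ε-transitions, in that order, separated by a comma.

Per subexpression:
Each of the 3 symbol leaves contributes 2 states and 0 ε-transitions.
  sr : 4 states, 1 ε-transition
  sr | r : 8 states, 5 ε-transitions

8, 5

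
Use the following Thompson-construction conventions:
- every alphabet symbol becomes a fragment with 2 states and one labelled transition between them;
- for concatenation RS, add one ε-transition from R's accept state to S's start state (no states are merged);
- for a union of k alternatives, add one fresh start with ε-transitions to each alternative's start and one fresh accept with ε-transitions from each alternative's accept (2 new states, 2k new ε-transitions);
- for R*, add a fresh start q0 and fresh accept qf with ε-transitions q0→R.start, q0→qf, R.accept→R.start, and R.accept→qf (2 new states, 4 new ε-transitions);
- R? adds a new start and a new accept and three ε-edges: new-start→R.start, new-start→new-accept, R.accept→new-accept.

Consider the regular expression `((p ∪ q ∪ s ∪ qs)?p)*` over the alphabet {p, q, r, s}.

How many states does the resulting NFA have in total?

By structural recursion:
Each of the 6 symbol leaves contributes a 2-state fragment.
  qs : 4 states
  p ∪ q ∪ s ∪ qs : 12 states
  (p ∪ q ∪ s ∪ qs)? : 14 states
  (p ∪ q ∪ s ∪ qs)?p : 16 states
  ((p ∪ q ∪ s ∪ qs)?p)* : 18 states

18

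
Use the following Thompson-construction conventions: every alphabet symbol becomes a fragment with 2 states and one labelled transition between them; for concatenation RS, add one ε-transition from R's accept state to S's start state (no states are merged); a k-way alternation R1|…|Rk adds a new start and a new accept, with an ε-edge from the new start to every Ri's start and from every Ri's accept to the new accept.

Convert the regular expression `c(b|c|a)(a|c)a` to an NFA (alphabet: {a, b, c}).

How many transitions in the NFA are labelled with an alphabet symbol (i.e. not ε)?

By structural recursion:
Each of the 7 symbol leaves contributes exactly 1 symbol transition.
  b|c|a → 3 symbol transitions
  a|c → 2 symbol transitions
  c(b|c|a)(a|c)a → 7 symbol transitions

7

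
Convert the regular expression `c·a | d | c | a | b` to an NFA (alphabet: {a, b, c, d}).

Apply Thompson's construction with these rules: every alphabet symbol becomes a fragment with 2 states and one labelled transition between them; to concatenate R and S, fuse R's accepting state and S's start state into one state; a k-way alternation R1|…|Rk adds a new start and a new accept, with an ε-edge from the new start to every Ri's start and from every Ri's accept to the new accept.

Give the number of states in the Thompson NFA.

13

Per subexpression:
Each of the 6 symbol leaves contributes a 2-state fragment.
  c·a — 3 states
  c·a | d | c | a | b — 13 states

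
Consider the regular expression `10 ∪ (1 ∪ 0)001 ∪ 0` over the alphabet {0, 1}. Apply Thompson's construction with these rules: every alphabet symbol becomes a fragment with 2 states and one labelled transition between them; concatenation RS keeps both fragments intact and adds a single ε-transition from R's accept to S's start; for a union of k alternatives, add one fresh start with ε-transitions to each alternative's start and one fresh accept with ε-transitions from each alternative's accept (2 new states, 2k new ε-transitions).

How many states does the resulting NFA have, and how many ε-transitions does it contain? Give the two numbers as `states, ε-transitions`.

Bottom-up over the parse tree:
Each of the 8 symbol leaves contributes 2 states and 0 ε-transitions.
  10 — 4 states, 1 ε-transition
  1 ∪ 0 — 6 states, 4 ε-transitions
  (1 ∪ 0)001 — 12 states, 7 ε-transitions
  10 ∪ (1 ∪ 0)001 ∪ 0 — 20 states, 14 ε-transitions

20, 14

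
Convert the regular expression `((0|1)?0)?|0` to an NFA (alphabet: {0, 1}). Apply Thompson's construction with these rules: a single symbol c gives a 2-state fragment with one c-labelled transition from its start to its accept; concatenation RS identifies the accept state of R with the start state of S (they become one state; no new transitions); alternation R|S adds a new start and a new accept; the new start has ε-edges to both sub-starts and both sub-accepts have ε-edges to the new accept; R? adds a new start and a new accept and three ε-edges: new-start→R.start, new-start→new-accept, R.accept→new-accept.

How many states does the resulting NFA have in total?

15

Recursing over subexpressions:
Each of the 4 symbol leaves contributes a 2-state fragment.
  0|1 : 6 states
  (0|1)? : 8 states
  (0|1)?0 : 9 states
  ((0|1)?0)? : 11 states
  ((0|1)?0)?|0 : 15 states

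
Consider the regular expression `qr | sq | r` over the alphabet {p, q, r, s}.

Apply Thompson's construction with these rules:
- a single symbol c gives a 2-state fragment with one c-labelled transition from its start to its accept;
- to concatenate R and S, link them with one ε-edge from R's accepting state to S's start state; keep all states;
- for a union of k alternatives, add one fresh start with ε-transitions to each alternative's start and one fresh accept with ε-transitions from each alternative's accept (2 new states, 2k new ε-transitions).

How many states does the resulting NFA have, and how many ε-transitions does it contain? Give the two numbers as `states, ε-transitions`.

Bottom-up over the parse tree:
Each of the 5 symbol leaves contributes 2 states and 0 ε-transitions.
  qr → 4 states, 1 ε-transition
  sq → 4 states, 1 ε-transition
  qr | sq | r → 12 states, 8 ε-transitions

12, 8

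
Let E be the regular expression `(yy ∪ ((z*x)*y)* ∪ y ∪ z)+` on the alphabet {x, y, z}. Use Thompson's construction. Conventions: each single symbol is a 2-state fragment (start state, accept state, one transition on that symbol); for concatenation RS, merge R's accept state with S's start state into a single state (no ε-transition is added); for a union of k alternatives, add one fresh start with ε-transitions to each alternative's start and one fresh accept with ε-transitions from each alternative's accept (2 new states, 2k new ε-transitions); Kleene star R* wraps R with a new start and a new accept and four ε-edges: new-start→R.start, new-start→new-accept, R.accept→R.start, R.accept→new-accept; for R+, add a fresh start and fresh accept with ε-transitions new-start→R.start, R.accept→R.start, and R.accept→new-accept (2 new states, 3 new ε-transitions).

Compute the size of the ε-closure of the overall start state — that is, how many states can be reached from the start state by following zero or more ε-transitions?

14

Work bottom-up. For each fragment F, track |ε-closure(F.start)| and whether F's accept lies in that closure (i.e. whether F accepts ε). A single-symbol fragment has closure size 1 and does not accept ε.
  yy → same as the first factor's closure: |ε-closure| = 1
  z* → new start has ε-edges to the inner start and to the new accept, so |ε-closure| = 2 + 1 = 3
  z*x → |ε-closure| = 3 + (1−1) = 3 (closure spills across the concat boundary because the left factor accepts ε)
  (z*x)* → new start has ε-edges to the inner start and to the new accept, so |ε-closure| = 2 + 3 = 5
  (z*x)*y → |ε-closure| = 5 + (1−1) = 5 (closure spills across the concat boundary because the left factor accepts ε)
  ((z*x)*y)* → new start has ε-edges to the inner start and to the new accept, so |ε-closure| = 2 + 5 = 7
  yy ∪ ((z*x)*y)* ∪ y ∪ z → new start ε-reaches every alternative's start; at least one alternative accepts ε, so the union's new accept is reached too: |ε-closure| = 1 + 1 + 7 + 1 + 1 + 1 = 12
  (yy ∪ ((z*x)*y)* ∪ y ∪ z)+ → new start ε-reaches the body's start; the body's accept is ε-reachable, so the new accept is too: |ε-closure| = 1 + 12 + 1 = 14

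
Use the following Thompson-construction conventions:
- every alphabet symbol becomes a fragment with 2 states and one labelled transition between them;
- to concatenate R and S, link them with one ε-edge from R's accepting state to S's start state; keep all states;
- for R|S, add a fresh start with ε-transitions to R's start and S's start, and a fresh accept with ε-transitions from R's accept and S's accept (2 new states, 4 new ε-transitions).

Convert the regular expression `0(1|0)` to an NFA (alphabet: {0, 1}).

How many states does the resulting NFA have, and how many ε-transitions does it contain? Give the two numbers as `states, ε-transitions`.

8, 5

Recursing over subexpressions:
Each of the 3 symbol leaves contributes 2 states and 0 ε-transitions.
  1|0 = 6 states, 4 ε-transitions
  0(1|0) = 8 states, 5 ε-transitions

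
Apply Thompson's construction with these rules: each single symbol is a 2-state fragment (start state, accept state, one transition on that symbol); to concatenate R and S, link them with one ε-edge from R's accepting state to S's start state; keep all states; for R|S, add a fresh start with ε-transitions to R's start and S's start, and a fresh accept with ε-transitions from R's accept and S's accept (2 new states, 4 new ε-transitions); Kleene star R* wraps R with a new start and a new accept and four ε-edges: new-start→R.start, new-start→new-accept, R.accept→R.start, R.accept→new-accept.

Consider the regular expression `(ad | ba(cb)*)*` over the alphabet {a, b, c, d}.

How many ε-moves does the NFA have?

Bottom-up over the parse tree:
Each of the 6 symbol leaves contributes 0 ε-transitions.
  ad : 1 ε-transition
  cb : 1 ε-transition
  (cb)* : 5 ε-transitions
  ba(cb)* : 7 ε-transitions
  ad | ba(cb)* : 12 ε-transitions
  (ad | ba(cb)*)* : 16 ε-transitions

16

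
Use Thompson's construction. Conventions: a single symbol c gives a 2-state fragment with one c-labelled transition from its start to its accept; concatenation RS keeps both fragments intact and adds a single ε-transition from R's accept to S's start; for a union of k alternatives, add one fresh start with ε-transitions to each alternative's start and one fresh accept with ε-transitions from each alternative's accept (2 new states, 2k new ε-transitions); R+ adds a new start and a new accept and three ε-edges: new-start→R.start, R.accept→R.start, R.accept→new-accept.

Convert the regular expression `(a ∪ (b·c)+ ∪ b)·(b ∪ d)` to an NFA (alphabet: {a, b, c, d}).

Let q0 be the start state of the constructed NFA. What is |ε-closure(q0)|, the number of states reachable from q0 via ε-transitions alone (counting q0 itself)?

Work bottom-up. For each fragment F, track |ε-closure(F.start)| and whether F's accept lies in that closure (i.e. whether F accepts ε). A single-symbol fragment has closure size 1 and does not accept ε.
  b·c : same as the first factor's closure: C = 1
  (b·c)+ : C = 1 + 1 = 2 (the body doesn't accept ε, so the new accept is not reached)
  a ∪ (b·c)+ ∪ b : new start ε-reaches every alternative's start; none of them accept ε, so the new accept is not reached: C = 1 + 1 + 2 + 1 = 5
  b ∪ d : C = 1 + 1 + 1 = 3 (the new accept is not ε-reachable since no branch accepts ε)
  (a ∪ (b·c)+ ∪ b)·(b ∪ d) : C equals the left operand's closure size = 5 (its accept is not ε-reachable, so the closure stops there)

5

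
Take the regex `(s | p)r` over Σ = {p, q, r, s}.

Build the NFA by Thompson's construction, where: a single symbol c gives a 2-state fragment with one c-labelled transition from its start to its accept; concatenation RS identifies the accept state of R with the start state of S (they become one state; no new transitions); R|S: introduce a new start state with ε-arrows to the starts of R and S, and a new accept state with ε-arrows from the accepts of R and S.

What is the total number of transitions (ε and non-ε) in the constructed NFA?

7

Building bottom-up:
Each of the 3 symbol leaves contributes 1 transition (1 symbol, 0 ε).
  s | p — 6 transitions (2 symbol, 4 ε)
  (s | p)r — 7 transitions (3 symbol, 4 ε)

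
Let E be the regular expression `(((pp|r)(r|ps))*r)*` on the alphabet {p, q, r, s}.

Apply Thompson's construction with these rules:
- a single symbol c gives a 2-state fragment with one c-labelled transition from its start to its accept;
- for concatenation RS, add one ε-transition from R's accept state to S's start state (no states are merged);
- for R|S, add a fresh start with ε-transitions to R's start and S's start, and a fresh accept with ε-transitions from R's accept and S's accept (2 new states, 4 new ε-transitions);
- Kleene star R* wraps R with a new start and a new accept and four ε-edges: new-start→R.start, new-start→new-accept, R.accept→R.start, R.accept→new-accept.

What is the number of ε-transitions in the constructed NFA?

20

Building bottom-up:
Each of the 7 symbol leaves contributes 0 ε-transitions.
  pp = 1 ε-transition
  pp|r = 5 ε-transitions
  ps = 1 ε-transition
  r|ps = 5 ε-transitions
  (pp|r)(r|ps) = 11 ε-transitions
  ((pp|r)(r|ps))* = 15 ε-transitions
  ((pp|r)(r|ps))*r = 16 ε-transitions
  (((pp|r)(r|ps))*r)* = 20 ε-transitions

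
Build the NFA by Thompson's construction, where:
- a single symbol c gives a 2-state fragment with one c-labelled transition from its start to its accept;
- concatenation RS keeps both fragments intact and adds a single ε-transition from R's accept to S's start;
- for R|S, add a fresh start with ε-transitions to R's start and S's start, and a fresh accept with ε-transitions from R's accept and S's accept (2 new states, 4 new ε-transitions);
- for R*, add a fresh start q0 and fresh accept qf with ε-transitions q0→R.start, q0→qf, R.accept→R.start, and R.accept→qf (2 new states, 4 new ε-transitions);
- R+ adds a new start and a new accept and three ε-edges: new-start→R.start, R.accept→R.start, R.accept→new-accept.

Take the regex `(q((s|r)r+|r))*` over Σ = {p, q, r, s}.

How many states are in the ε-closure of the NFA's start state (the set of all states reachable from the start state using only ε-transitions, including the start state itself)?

Compute the ε-closure size of each fragment's start state recursively; a symbol fragment's start has no outgoing ε-edge, so its closure is just itself (size 1).
  s|r — new start ε-reaches every alternative's start; none of them accept ε, so the new accept is not reached: |closure| = 1 + 1 + 1 = 3
  r+ — |closure| = 1 + 1 = 2 (the body doesn't accept ε, so the new accept is not reached)
  (s|r)r+ — same as the first factor's closure: |closure| = 3
  (s|r)r+|r — |closure| = 1 + 3 + 1 = 5 (the new accept is not ε-reachable since no branch accepts ε)
  q((s|r)r+|r) — |closure| equals the left operand's closure size = 1 (its accept is not ε-reachable, so the closure stops there)
  (q((s|r)r+|r))* — |closure| = 1 (new start) + 1 (body) + 1 (new accept) = 3

3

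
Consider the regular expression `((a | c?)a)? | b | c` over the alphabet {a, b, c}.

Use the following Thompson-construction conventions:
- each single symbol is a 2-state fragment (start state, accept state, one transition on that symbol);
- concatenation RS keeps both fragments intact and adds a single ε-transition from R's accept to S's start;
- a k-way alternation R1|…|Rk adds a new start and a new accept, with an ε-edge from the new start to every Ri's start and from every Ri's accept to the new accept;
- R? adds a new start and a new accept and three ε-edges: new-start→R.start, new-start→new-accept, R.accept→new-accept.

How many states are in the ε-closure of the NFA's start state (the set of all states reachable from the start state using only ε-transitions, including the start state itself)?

Compute the ε-closure size of each fragment's start state recursively; a symbol fragment's start has no outgoing ε-edge, so its closure is just itself (size 1).
  c? → new start has ε-edges to the inner start and to the new accept, so |closure| = 2 + 1 = 3
  a | c? → new start ε-reaches every alternative's start; at least one alternative accepts ε, so the union's new accept is reached too: |closure| = 1 + 1 + 3 + 1 = 6
  (a | c?)a → the left operand accepts ε, so the closure extends into the next operand (via the concat ε-link); |closure| = 6 + 1 = 7
  ((a | c?)a)? → |closure| = 1 (new start) + 7 (body) + 1 (new accept, via ε) = 9
  ((a | c?)a)? | b | c → |closure| = 1 (new start) + (9 + 1 + 1) + 1 (new accept, since some branch ε-reaches its own accept) = 13

13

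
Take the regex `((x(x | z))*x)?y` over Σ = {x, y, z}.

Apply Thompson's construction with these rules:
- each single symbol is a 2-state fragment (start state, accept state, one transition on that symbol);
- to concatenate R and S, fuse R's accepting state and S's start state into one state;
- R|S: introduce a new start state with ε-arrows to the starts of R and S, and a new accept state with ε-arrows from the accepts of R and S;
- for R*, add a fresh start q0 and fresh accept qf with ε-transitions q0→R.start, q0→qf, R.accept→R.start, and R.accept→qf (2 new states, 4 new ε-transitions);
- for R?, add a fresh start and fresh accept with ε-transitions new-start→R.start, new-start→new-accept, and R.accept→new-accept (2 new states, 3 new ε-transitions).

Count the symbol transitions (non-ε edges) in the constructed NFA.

Per subexpression:
Each of the 5 symbol leaves contributes exactly 1 symbol transition.
  x | z → 2 symbol transitions
  x(x | z) → 3 symbol transitions
  (x(x | z))* → 3 symbol transitions
  (x(x | z))*x → 4 symbol transitions
  ((x(x | z))*x)? → 4 symbol transitions
  ((x(x | z))*x)?y → 5 symbol transitions

5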